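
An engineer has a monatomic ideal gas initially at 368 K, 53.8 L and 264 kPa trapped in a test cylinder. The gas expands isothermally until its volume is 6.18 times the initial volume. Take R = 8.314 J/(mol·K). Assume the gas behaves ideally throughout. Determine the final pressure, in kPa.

42.7 kPa

Isothermal: T stays 368 K; PV = const ⇒ V₂ = 332 L, P₂ = 42.7 kPa.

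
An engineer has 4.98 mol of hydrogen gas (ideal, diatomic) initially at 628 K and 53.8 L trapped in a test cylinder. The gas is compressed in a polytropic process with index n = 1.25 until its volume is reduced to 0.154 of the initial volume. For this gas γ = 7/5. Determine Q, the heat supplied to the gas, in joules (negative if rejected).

-23300 J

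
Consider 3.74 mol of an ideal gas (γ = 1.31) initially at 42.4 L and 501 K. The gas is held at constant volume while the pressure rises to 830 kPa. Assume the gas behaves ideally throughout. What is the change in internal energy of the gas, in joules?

63300 J

P₁ = nRT₁/V₁ = 3.74×8.314×501/42.4 = 367 kPa.
Isochoric: V stays 42.4 L; P/T = const ⇒ T₂ = 1130 K, P₂ = 830 kPa.
For an ideal gas ΔU = nCvΔT with Cv = R/(γ−1) = 26.8 J/(mol·K).
ΔU = 3.74×26.8×(1130−501) = 63300 J.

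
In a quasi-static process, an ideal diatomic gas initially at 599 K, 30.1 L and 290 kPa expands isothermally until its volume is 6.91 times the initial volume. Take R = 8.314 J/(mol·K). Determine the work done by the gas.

16900 J

n = P₁V₁/(RT₁) = 290×30.1/(8.314×599) = 1.75 mol.
Isothermal: T stays 599 K; PV = const ⇒ V₂ = 208 L, P₂ = 42.0 kPa.
W = nRT ln(V₂/V₁) = 1.75×8.314×599×ln(6.91) = 16900 J.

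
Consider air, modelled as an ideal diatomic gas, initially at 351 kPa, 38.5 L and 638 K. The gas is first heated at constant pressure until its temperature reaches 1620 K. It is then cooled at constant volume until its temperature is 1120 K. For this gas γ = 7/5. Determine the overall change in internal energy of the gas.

n = P₁V₁/(RT₁) = 351×38.5/(8.314×638) = 2.55 mol.
Step 1 — Isobaric: P stays 351 kPa; V/T = const ⇒ T₂ = 1620 K, V₂ = 97.8 L.
W = PΔV = 351×(97.8−38.5) kPa·L = 20800 J.
ΔU = nCvΔT = 2.55×20.8×(1620−638) = 52000 J.
Q = ΔU + W = nCpΔT = 72800 J.
State after step 1: P = 351 kPa, V = 97.8 L, T = 1620 K.
Step 2 — Isochoric: V stays 97.8 L; P/T = const ⇒ T₂ = 1120 K, P₂ = 243 kPa.
W = 0 (no volume change).
ΔU = nCvΔT = 2.55×20.8×(1120−1620) = -26500 J.
Q = ΔU = -26500 J.
Net over both steps: W = 20800 J, Q = 46300 J, ΔU = 25500 J.

25500 J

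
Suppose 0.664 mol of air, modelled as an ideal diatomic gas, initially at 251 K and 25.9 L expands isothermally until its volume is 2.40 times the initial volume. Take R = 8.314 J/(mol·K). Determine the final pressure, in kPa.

22.3 kPa

P₁ = nRT₁/V₁ = 0.664×8.314×251/25.9 = 53.5 kPa.
Isothermal: T stays 251 K; PV = const ⇒ V₂ = 62.2 L, P₂ = 22.3 kPa.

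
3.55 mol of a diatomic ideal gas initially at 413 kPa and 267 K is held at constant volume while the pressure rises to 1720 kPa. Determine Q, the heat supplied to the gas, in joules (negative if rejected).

V₁ = nRT₁/P₁ = 3.55×8.314×267/413 = 19.1 L.
Isochoric: V stays 19.1 L; P/T = const ⇒ T₂ = 1110 K, P₂ = 1720 kPa.
W = 0 (no volume change).
ΔU = nCvΔT = 3.55×20.8×(1110−267) = 62300 J.
Q = ΔU = 62300 J.

62300 J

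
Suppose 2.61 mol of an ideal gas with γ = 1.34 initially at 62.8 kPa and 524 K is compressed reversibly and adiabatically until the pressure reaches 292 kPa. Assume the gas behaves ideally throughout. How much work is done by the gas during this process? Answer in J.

V₁ = nRT₁/P₁ = 2.61×8.314×524/62.8 = 181 L.
Adiabatic: T₂/T₁ = (P₂/P₁)^((γ−1)/γ) ⇒ T₂ = 524×(4.65)^0.254 = 774 K; V₂ = 57.5 L.
ΔU = nCvΔT = 2.61×24.5×(774−524) = 15900 J.
Q = 0 for an adiabatic process, so W = −ΔU = -15900 J.

-15900 J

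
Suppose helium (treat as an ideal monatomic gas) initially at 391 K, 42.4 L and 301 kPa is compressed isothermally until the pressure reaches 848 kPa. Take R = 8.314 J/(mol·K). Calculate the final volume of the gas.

Isothermal: T stays 391 K; PV = const ⇒ V₂ = 15.0 L, P₂ = 848 kPa.

15.0 L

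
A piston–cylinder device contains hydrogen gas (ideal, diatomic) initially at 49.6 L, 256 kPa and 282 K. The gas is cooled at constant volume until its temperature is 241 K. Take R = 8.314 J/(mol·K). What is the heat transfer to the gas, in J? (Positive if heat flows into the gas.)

-4620 J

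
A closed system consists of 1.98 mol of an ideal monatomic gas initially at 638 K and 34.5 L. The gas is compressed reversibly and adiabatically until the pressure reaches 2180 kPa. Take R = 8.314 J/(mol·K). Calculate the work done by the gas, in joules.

-18900 J

P₁ = nRT₁/V₁ = 1.98×8.314×638/34.5 = 304 kPa.
Adiabatic: T₂/T₁ = (P₂/P₁)^((γ−1)/γ) ⇒ T₂ = 638×(7.16)^0.400 = 1400 K; V₂ = 10.6 L.
ΔU = nCvΔT = 1.98×12.5×(1400−638) = 18900 J.
Q = 0 for an adiabatic process, so W = −ΔU = -18900 J.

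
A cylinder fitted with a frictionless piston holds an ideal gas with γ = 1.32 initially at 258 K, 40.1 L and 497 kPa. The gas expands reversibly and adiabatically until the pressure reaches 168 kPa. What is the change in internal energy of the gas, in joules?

-14400 J

n = P₁V₁/(RT₁) = 497×40.1/(8.314×258) = 9.29 mol.
Adiabatic: T₂/T₁ = (P₂/P₁)^((γ−1)/γ) ⇒ T₂ = 258×(0.338)^0.242 = 198 K; V₂ = 91.2 L.
For an ideal gas ΔU = nCvΔT with Cv = R/(γ−1) = 26.0 J/(mol·K).
ΔU = 9.29×26.0×(198−258) = -14400 J.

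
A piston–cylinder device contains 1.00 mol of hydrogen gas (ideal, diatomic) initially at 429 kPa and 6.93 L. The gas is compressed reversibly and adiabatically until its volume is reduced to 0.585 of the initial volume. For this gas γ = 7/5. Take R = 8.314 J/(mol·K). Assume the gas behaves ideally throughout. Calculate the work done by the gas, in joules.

T₁ = P₁V₁/(nR) = 429×6.93/(1.00×8.314) = 358 K.
Adiabatic: TV^(γ−1) = const ⇒ T₂ = 358×(1.71)^0.400 = 443 K; PV^γ = const ⇒ P₂ = 909 kPa.
ΔU = nCvΔT = 1.00×20.8×(443−358) = 1780 J.
Q = 0 for an adiabatic process, so W = −ΔU = -1780 J.

-1780 J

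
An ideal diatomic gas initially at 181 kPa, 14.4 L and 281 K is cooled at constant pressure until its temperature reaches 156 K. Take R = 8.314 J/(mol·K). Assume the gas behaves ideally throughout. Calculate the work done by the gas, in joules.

-1160 J

n = P₁V₁/(RT₁) = 181×14.4/(8.314×281) = 1.12 mol.
Isobaric: P stays 181 kPa; V/T = const ⇒ T₂ = 156 K, V₂ = 7.99 L.
W = PΔV = 181×(7.99−14.4) kPa·L = -1160 J.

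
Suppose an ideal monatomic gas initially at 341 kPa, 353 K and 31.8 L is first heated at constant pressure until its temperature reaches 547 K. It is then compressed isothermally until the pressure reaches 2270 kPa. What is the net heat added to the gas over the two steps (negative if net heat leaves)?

n = P₁V₁/(RT₁) = 341×31.8/(8.314×353) = 3.69 mol.
Step 1 — Isobaric: P stays 341 kPa; V/T = const ⇒ T₂ = 547 K, V₂ = 49.3 L.
W = PΔV = 341×(49.3−31.8) kPa·L = 5960 J.
ΔU = nCvΔT = 3.69×12.5×(547−353) = 8940 J.
Q = ΔU + W = nCpΔT = 14900 J.
State after step 1: P = 341 kPa, V = 49.3 L, T = 547 K.
Step 2 — Isothermal: T stays 547 K; PV = const ⇒ V₂ = 7.40 L, P₂ = 2270 kPa.
ΔU = 0 (ideal gas, T constant).
W = nRT ln(V₂/V₁) = 3.69×8.314×547×ln(0.150) = -31900 J.
Q = ΔU + W = -31900 J.
Net over both steps: W = -25900 J, Q = -17000 J, ΔU = 8940 J.

-17000 J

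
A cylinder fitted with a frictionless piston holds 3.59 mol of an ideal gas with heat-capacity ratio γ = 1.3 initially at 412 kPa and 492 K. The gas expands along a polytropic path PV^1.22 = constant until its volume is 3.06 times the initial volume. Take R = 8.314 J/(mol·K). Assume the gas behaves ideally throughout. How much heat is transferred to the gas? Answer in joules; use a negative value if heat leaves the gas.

3880 J

V₁ = nRT₁/P₁ = 3.59×8.314×492/412 = 35.6 L.
Polytropic n=1.22: T₂ = T₁(V₁/V₂)^(n−1) = 492×(0.327)^0.22 = 385 K; P₂ = P₁(V₁/V₂)^n = 105 kPa.
W = (P₁V₁−P₂V₂)/(n−1) = (412×35.6−105×109)/0.22 = 14600 J.
ΔU = nCvΔT = 3.59×27.7×(385−492) = -10700 J.
Q = ΔU + W = 3880 J.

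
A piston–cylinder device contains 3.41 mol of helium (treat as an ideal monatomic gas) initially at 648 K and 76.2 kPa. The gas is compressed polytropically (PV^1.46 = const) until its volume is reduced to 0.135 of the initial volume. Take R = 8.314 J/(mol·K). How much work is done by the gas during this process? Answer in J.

-60400 J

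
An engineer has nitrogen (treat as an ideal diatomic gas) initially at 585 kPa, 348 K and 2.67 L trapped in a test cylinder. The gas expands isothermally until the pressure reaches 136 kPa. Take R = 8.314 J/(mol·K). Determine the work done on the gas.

-2280 J

n = P₁V₁/(RT₁) = 585×2.67/(8.314×348) = 0.540 mol.
Isothermal: T stays 348 K; PV = const ⇒ V₂ = 11.5 L, P₂ = 136 kPa.
W = nRT ln(V₂/V₁) = 0.540×8.314×348×ln(4.30) = 2280 J.
Work done on the gas = −W_by = -2280 J.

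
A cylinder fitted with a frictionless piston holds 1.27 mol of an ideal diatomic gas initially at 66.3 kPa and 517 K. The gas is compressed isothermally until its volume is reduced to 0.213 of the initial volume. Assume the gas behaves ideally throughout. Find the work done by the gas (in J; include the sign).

V₁ = nRT₁/P₁ = 1.27×8.314×517/66.3 = 82.3 L.
Isothermal: T stays 517 K; PV = const ⇒ V₂ = 17.5 L, P₂ = 311 kPa.
W = nRT ln(V₂/V₁) = 1.27×8.314×517×ln(0.213) = -8440 J.

-8440 J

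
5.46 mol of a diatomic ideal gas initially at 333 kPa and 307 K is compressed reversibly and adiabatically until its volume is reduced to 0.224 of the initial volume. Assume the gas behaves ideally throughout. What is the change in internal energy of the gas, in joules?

28500 J

V₁ = nRT₁/P₁ = 5.46×8.314×307/333 = 41.9 L.
Adiabatic: TV^(γ−1) = const ⇒ T₂ = 307×(4.46)^0.400 = 559 K; PV^γ = const ⇒ P₂ = 2700 kPa.
For an ideal gas ΔU = nCvΔT with Cv = (5/2)R = 20.8 J/(mol·K).
ΔU = 5.46×20.8×(559−307) = 28500 J.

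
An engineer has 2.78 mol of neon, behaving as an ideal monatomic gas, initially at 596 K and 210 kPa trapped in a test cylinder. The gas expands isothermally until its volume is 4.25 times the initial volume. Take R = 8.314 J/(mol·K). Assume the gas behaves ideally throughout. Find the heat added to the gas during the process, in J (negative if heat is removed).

19900 J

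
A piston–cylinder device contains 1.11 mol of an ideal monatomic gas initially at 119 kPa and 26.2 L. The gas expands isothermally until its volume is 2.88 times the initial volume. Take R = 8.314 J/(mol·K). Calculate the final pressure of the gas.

41.3 kPa

T₁ = P₁V₁/(nR) = 119×26.2/(1.11×8.314) = 338 K.
Isothermal: T stays 338 K; PV = const ⇒ V₂ = 75.5 L, P₂ = 41.3 kPa.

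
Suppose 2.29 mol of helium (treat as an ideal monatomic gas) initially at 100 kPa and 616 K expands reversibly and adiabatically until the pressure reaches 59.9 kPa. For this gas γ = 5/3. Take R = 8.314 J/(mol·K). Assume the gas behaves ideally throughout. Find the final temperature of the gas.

V₁ = nRT₁/P₁ = 2.29×8.314×616/100 = 117 L.
Adiabatic: T₂/T₁ = (P₂/P₁)^((γ−1)/γ) ⇒ T₂ = 616×(0.599)^0.400 = 502 K; V₂ = 160 L.

502 K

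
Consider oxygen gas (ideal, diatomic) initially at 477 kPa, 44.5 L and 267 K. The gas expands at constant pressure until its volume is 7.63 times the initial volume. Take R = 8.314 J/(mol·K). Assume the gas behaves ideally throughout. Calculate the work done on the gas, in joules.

n = P₁V₁/(RT₁) = 477×44.5/(8.314×267) = 9.56 mol.
Isobaric: P stays 477 kPa; V/T = const ⇒ T₂ = 2040 K, V₂ = 340 L.
W = PΔV = 477×(340−44.5) kPa·L = 141000 J.
Work done on the gas = −W_by = -141000 J.

-141000 J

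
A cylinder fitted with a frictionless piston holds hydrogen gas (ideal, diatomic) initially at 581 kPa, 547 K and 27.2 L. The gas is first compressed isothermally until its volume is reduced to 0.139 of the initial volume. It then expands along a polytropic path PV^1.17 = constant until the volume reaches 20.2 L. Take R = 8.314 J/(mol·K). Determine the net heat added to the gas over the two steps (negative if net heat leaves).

n = P₁V₁/(RT₁) = 581×27.2/(8.314×547) = 3.47 mol.
Step 1 — Isothermal: T stays 547 K; PV = const ⇒ V₂ = 3.78 L, P₂ = 4180 kPa.
ΔU = 0 (ideal gas, T constant).
W = nRT ln(V₂/V₁) = 3.47×8.314×547×ln(0.139) = -31200 J.
Q = ΔU + W = -31200 J.
State after step 1: P = 4180 kPa, V = 3.78 L, T = 547 K.
Step 2 — Polytropic n=1.17: T₂ = T₁(V₁/V₂)^(n−1) = 547×(0.187)^0.17 = 411 K; P₂ = P₁(V₁/V₂)^n = 588 kPa.
W = (P₁V₁−P₂V₂)/(n−1) = (4180×3.78−588×20.2)/0.17 = 23000 J.
ΔU = nCvΔT = 3.47×20.8×(411−547) = -9790 J.
Q = ΔU + W = 13300 J.
Net over both steps: W = -8140 J, Q = -17900 J, ΔU = -9790 J.

-17900 J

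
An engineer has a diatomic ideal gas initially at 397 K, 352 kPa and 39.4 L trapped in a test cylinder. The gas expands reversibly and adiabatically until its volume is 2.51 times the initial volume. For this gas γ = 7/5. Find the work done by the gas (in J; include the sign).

10700 J

n = P₁V₁/(RT₁) = 352×39.4/(8.314×397) = 4.20 mol.
Adiabatic: TV^(γ−1) = const ⇒ T₂ = 397×(0.398)^0.400 = 275 K; PV^γ = const ⇒ P₂ = 97.1 kPa.
ΔU = nCvΔT = 4.20×20.8×(275−397) = -10700 J.
Q = 0 for an adiabatic process, so W = −ΔU = 10700 J.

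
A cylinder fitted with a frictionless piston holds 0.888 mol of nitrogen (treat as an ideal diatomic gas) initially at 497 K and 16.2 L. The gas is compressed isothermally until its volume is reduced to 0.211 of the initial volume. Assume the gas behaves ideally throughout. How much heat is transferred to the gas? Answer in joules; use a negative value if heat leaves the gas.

P₁ = nRT₁/V₁ = 0.888×8.314×497/16.2 = 226 kPa.
Isothermal: T stays 497 K; PV = const ⇒ V₂ = 3.42 L, P₂ = 1070 kPa.
ΔU = 0 (ideal gas, T constant).
W = nRT ln(V₂/V₁) = 0.888×8.314×497×ln(0.211) = -5710 J.
Q = ΔU + W = -5710 J.

-5710 J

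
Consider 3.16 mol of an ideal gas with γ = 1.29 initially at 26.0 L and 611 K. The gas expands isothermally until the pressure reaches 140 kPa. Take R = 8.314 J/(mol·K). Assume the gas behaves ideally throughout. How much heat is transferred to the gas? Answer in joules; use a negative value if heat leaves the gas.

23800 J

P₁ = nRT₁/V₁ = 3.16×8.314×611/26.0 = 617 kPa.
Isothermal: T stays 611 K; PV = const ⇒ V₂ = 115 L, P₂ = 140 kPa.
ΔU = 0 (ideal gas, T constant).
W = nRT ln(V₂/V₁) = 3.16×8.314×611×ln(4.41) = 23800 J.
Q = ΔU + W = 23800 J.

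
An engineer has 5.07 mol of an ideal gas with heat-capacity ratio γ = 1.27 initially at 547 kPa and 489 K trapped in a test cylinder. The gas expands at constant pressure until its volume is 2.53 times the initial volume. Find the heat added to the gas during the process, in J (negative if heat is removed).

148000 J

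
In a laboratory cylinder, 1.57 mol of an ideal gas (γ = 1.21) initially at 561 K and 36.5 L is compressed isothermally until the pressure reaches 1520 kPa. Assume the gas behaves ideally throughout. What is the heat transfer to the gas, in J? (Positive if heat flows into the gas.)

P₁ = nRT₁/V₁ = 1.57×8.314×561/36.5 = 201 kPa.
Isothermal: T stays 561 K; PV = const ⇒ V₂ = 4.82 L, P₂ = 1520 kPa.
ΔU = 0 (ideal gas, T constant).
W = nRT ln(V₂/V₁) = 1.57×8.314×561×ln(0.132) = -14800 J.
Q = ΔU + W = -14800 J.

-14800 J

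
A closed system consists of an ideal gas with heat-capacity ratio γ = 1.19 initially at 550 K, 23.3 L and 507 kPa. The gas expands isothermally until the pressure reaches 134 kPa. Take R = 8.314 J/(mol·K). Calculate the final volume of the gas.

88.2 L

Isothermal: T stays 550 K; PV = const ⇒ V₂ = 88.2 L, P₂ = 134 kPa.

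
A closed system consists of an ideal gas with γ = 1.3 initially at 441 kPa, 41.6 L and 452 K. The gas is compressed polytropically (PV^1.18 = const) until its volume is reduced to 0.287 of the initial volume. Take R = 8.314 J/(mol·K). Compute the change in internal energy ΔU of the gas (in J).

15400 J

n = P₁V₁/(RT₁) = 441×41.6/(8.314×452) = 4.88 mol.
Polytropic n=1.18: T₂ = T₁(V₁/V₂)^(n−1) = 452×(3.48)^0.18 = 566 K; P₂ = P₁(V₁/V₂)^n = 1920 kPa.
For an ideal gas ΔU = nCvΔT with Cv = R/(γ−1) = 27.7 J/(mol·K).
ΔU = 4.88×27.7×(566−452) = 15400 J.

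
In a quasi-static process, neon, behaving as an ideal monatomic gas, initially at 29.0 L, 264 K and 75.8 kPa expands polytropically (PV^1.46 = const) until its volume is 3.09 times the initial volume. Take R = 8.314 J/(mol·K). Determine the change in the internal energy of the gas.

-1330 J

n = P₁V₁/(RT₁) = 75.8×29.0/(8.314×264) = 1.00 mol.
Polytropic n=1.46: T₂ = T₁(V₁/V₂)^(n−1) = 264×(0.324)^0.46 = 157 K; P₂ = P₁(V₁/V₂)^n = 14.6 kPa.
For an ideal gas ΔU = nCvΔT with Cv = (3/2)R = 12.5 J/(mol·K).
ΔU = 1.00×12.5×(157−264) = -1330 J.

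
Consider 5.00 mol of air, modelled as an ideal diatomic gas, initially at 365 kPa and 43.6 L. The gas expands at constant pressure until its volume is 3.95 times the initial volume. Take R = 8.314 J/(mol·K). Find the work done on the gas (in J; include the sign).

T₁ = P₁V₁/(nR) = 365×43.6/(5.00×8.314) = 383 K.
Isobaric: P stays 365 kPa; V/T = const ⇒ T₂ = 1510 K, V₂ = 172 L.
W = PΔV = 365×(172−43.6) kPa·L = 46900 J.
Work done on the gas = −W_by = -46900 J.

-46900 J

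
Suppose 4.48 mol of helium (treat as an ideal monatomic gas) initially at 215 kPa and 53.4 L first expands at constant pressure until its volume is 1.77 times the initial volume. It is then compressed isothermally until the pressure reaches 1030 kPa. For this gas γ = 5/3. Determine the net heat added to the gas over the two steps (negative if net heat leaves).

T₁ = P₁V₁/(nR) = 215×53.4/(4.48×8.314) = 308 K.
Step 1 — Isobaric: P stays 215 kPa; V/T = const ⇒ T₂ = 546 K, V₂ = 94.5 L.
W = PΔV = 215×(94.5−53.4) kPa·L = 8840 J.
ΔU = nCvΔT = 4.48×12.5×(546−308) = 13300 J.
Q = ΔU + W = nCpΔT = 22100 J.
State after step 1: P = 215 kPa, V = 94.5 L, T = 546 K.
Step 2 — Isothermal: T stays 546 K; PV = const ⇒ V₂ = 19.7 L, P₂ = 1030 kPa.
ΔU = 0 (ideal gas, T constant).
W = nRT ln(V₂/V₁) = 4.48×8.314×546×ln(0.209) = -31800 J.
Q = ΔU + W = -31800 J.
Net over both steps: W = -23000 J, Q = -9740 J, ΔU = 13300 J.

-9740 J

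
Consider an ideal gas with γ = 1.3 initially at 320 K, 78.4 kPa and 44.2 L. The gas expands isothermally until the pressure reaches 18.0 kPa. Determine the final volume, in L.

193 L

Isothermal: T stays 320 K; PV = const ⇒ V₂ = 193 L, P₂ = 18.0 kPa.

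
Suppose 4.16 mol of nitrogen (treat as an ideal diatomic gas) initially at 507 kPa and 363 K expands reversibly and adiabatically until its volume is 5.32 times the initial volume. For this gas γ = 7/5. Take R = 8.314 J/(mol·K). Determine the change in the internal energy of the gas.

V₁ = nRT₁/P₁ = 4.16×8.314×363/507 = 24.8 L.
Adiabatic: TV^(γ−1) = const ⇒ T₂ = 363×(0.188)^0.400 = 186 K; PV^γ = const ⇒ P₂ = 48.8 kPa.
For an ideal gas ΔU = nCvΔT with Cv = (5/2)R = 20.8 J/(mol·K).
ΔU = 4.16×20.8×(186−363) = -15300 J.

-15300 J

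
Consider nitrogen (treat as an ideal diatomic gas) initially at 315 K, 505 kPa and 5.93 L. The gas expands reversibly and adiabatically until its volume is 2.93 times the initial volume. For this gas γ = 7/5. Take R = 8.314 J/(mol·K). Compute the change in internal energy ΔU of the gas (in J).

-2620 J

n = P₁V₁/(RT₁) = 505×5.93/(8.314×315) = 1.14 mol.
Adiabatic: TV^(γ−1) = const ⇒ T₂ = 315×(0.341)^0.400 = 205 K; PV^γ = const ⇒ P₂ = 112 kPa.
For an ideal gas ΔU = nCvΔT with Cv = (5/2)R = 20.8 J/(mol·K).
ΔU = 1.14×20.8×(205−315) = -2620 J.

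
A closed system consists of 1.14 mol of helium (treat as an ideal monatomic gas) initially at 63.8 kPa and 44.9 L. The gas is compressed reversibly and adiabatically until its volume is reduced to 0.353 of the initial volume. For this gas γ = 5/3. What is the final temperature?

T₁ = P₁V₁/(nR) = 63.8×44.9/(1.14×8.314) = 302 K.
Adiabatic: TV^(γ−1) = const ⇒ T₂ = 302×(2.83)^0.667 = 605 K; PV^γ = const ⇒ P₂ = 362 kPa.

605 K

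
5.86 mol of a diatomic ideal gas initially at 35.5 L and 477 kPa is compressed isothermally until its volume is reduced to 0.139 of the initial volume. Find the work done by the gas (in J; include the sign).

-33400 J

T₁ = P₁V₁/(nR) = 477×35.5/(5.86×8.314) = 348 K.
Isothermal: T stays 348 K; PV = const ⇒ V₂ = 4.93 L, P₂ = 3430 kPa.
W = nRT ln(V₂/V₁) = 5.86×8.314×348×ln(0.139) = -33400 J.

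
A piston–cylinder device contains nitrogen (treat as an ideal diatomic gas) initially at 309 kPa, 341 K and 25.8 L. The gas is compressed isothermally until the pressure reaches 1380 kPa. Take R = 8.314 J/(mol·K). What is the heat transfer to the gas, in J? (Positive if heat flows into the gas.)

-11900 J

n = P₁V₁/(RT₁) = 309×25.8/(8.314×341) = 2.81 mol.
Isothermal: T stays 341 K; PV = const ⇒ V₂ = 5.78 L, P₂ = 1380 kPa.
ΔU = 0 (ideal gas, T constant).
W = nRT ln(V₂/V₁) = 2.81×8.314×341×ln(0.224) = -11900 J.
Q = ΔU + W = -11900 J.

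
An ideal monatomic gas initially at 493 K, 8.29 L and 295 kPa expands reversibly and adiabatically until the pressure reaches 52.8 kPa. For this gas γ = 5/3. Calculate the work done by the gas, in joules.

1830 J

n = P₁V₁/(RT₁) = 295×8.29/(8.314×493) = 0.597 mol.
Adiabatic: T₂/T₁ = (P₂/P₁)^((γ−1)/γ) ⇒ T₂ = 493×(0.179)^0.400 = 248 K; V₂ = 23.3 L.
ΔU = nCvΔT = 0.597×12.5×(248−493) = -1830 J.
Q = 0 for an adiabatic process, so W = −ΔU = 1830 J.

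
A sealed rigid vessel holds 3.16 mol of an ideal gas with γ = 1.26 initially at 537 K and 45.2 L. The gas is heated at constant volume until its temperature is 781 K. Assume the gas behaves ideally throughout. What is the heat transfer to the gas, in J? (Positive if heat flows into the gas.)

24700 J

P₁ = nRT₁/V₁ = 3.16×8.314×537/45.2 = 312 kPa.
Isochoric: V stays 45.2 L; P/T = const ⇒ T₂ = 781 K, P₂ = 454 kPa.
W = 0 (no volume change).
ΔU = nCvΔT = 3.16×32.0×(781−537) = 24700 J.
Q = ΔU = 24700 J.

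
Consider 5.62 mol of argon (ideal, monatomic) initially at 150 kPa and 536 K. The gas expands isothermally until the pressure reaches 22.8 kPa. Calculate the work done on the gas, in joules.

-47200 J

V₁ = nRT₁/P₁ = 5.62×8.314×536/150 = 167 L.
Isothermal: T stays 536 K; PV = const ⇒ V₂ = 1100 L, P₂ = 22.8 kPa.
W = nRT ln(V₂/V₁) = 5.62×8.314×536×ln(6.58) = 47200 J.
Work done on the gas = −W_by = -47200 J.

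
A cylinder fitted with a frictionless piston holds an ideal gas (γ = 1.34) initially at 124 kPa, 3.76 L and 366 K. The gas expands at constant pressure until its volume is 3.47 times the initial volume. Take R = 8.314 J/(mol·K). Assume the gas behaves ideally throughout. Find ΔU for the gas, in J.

n = P₁V₁/(RT₁) = 124×3.76/(8.314×366) = 0.153 mol.
Isobaric: P stays 124 kPa; V/T = const ⇒ T₂ = 1270 K, V₂ = 13.0 L.
For an ideal gas ΔU = nCvΔT with Cv = R/(γ−1) = 24.5 J/(mol·K).
ΔU = 0.153×24.5×(1270−366) = 3390 J.

3390 J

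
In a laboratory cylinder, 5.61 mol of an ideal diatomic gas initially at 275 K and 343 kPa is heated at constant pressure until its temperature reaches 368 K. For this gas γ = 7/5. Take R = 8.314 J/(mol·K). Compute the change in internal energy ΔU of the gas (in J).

10800 J

V₁ = nRT₁/P₁ = 5.61×8.314×275/343 = 37.4 L.
Isobaric: P stays 343 kPa; V/T = const ⇒ T₂ = 368 K, V₂ = 50.0 L.
For an ideal gas ΔU = nCvΔT with Cv = (5/2)R = 20.8 J/(mol·K).
ΔU = 5.61×20.8×(368−275) = 10800 J.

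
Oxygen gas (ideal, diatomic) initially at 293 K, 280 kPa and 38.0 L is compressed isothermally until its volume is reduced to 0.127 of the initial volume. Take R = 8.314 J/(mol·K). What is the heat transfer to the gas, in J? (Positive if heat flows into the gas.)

n = P₁V₁/(RT₁) = 280×38.0/(8.314×293) = 4.37 mol.
Isothermal: T stays 293 K; PV = const ⇒ V₂ = 4.83 L, P₂ = 2200 kPa.
ΔU = 0 (ideal gas, T constant).
W = nRT ln(V₂/V₁) = 4.37×8.314×293×ln(0.127) = -22000 J.
Q = ΔU + W = -22000 J.

-22000 J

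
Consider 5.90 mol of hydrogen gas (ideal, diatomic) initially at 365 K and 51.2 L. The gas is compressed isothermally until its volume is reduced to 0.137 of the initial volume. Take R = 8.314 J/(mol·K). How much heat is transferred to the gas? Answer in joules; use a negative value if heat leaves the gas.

P₁ = nRT₁/V₁ = 5.90×8.314×365/51.2 = 350 kPa.
Isothermal: T stays 365 K; PV = const ⇒ V₂ = 7.01 L, P₂ = 2550 kPa.
ΔU = 0 (ideal gas, T constant).
W = nRT ln(V₂/V₁) = 5.90×8.314×365×ln(0.137) = -35600 J.
Q = ΔU + W = -35600 J.

-35600 J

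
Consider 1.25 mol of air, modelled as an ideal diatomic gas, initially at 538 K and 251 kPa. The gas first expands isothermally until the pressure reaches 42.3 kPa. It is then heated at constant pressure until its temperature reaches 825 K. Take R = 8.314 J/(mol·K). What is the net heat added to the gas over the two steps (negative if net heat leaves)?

20400 J

V₁ = nRT₁/P₁ = 1.25×8.314×538/251 = 22.3 L.
Step 1 — Isothermal: T stays 538 K; PV = const ⇒ V₂ = 132 L, P₂ = 42.3 kPa.
ΔU = 0 (ideal gas, T constant).
W = nRT ln(V₂/V₁) = 1.25×8.314×538×ln(5.93) = 9960 J.
Q = ΔU + W = 9960 J.
State after step 1: P = 42.3 kPa, V = 132 L, T = 538 K.
Step 2 — Isobaric: P stays 42.3 kPa; V/T = const ⇒ T₂ = 825 K, V₂ = 203 L.
W = PΔV = 42.3×(203−132) kPa·L = 2980 J.
ΔU = nCvΔT = 1.25×20.8×(825−538) = 7460 J.
Q = ΔU + W = nCpΔT = 10400 J.
Net over both steps: W = 12900 J, Q = 20400 J, ΔU = 7460 J.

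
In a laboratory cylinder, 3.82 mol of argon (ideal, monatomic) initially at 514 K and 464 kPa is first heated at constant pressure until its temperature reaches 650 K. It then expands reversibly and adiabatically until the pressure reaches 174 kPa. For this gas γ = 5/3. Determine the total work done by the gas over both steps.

14400 J

V₁ = nRT₁/P₁ = 3.82×8.314×514/464 = 35.2 L.
Step 1 — Isobaric: P stays 464 kPa; V/T = const ⇒ T₂ = 650 K, V₂ = 44.5 L.
W = PΔV = 464×(44.5−35.2) kPa·L = 4320 J.
ΔU = nCvΔT = 3.82×12.5×(650−514) = 6480 J.
Q = ΔU + W = nCpΔT = 10800 J.
State after step 1: P = 464 kPa, V = 44.5 L, T = 650 K.
Step 2 — Adiabatic: T₂/T₁ = (P₂/P₁)^((γ−1)/γ) ⇒ T₂ = 650×(0.375)^0.400 = 439 K; V₂ = 80.1 L.
ΔU = nCvΔT = 3.82×12.5×(439−650) = -10000 J.
Q = 0 for an adiabatic process, so W = −ΔU = 10000 J.
Net over both steps: W = 14400 J, Q = 10800 J, ΔU = -3570 J.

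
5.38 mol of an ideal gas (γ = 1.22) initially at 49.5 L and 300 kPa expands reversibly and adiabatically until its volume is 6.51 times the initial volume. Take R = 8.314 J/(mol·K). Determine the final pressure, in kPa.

T₁ = P₁V₁/(nR) = 300×49.5/(5.38×8.314) = 332 K.
Adiabatic: TV^(γ−1) = const ⇒ T₂ = 332×(0.154)^0.220 = 220 K; PV^γ = const ⇒ P₂ = 30.5 kPa.

30.5 kPa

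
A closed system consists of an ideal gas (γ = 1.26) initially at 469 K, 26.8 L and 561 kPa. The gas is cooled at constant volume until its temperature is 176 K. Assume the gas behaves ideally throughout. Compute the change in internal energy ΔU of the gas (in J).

-36100 J

n = P₁V₁/(RT₁) = 561×26.8/(8.314×469) = 3.86 mol.
Isochoric: V stays 26.8 L; P/T = const ⇒ T₂ = 176 K, P₂ = 211 kPa.
For an ideal gas ΔU = nCvΔT with Cv = R/(γ−1) = 32.0 J/(mol·K).
ΔU = 3.86×32.0×(176−469) = -36100 J.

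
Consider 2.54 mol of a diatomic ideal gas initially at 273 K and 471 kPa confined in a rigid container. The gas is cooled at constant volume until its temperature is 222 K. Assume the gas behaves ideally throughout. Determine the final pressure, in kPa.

V₁ = nRT₁/P₁ = 2.54×8.314×273/471 = 12.2 L.
Isochoric: V stays 12.2 L; P/T = const ⇒ T₂ = 222 K, P₂ = 383 kPa.

383 kPa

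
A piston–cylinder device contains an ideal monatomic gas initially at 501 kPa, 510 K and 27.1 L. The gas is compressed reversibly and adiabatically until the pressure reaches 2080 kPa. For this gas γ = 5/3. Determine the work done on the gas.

15600 J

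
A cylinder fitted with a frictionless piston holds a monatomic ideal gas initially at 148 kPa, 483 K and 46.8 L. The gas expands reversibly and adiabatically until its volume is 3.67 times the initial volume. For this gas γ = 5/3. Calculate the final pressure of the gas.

16.9 kPa

Adiabatic: TV^(γ−1) = const ⇒ T₂ = 483×(0.272)^0.667 = 203 K; PV^γ = const ⇒ P₂ = 16.9 kPa.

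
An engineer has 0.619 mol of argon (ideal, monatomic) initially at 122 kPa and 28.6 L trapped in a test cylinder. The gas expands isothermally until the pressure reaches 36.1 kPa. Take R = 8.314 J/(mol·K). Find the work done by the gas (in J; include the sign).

4250 J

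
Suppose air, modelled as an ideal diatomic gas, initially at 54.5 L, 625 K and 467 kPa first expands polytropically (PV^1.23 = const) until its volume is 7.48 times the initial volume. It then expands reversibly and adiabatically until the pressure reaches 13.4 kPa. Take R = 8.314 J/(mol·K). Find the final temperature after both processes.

n = P₁V₁/(RT₁) = 467×54.5/(8.314×625) = 4.90 mol.
Step 1 — Polytropic n=1.23: T₂ = T₁(V₁/V₂)^(n−1) = 625×(0.134)^0.23 = 393 K; P₂ = P₁(V₁/V₂)^n = 39.3 kPa.
W = (P₁V₁−P₂V₂)/(n−1) = (467×54.5−39.3×408)/0.23 = 41000 J.
ΔU = nCvΔT = 4.90×20.8×(393−625) = -23600 J.
Q = ΔU + W = 17400 J.
State after step 1: P = 39.3 kPa, V = 408 L, T = 393 K.
Step 2 — Adiabatic: T₂/T₁ = (P₂/P₁)^((γ−1)/γ) ⇒ T₂ = 393×(0.341)^0.286 = 289 K; V₂ = 879 L.
ΔU = nCvΔT = 4.90×20.8×(289−393) = -10600 J.
Q = 0 for an adiabatic process, so W = −ΔU = 10600 J.
Net over both steps: W = 51600 J, Q = 17400 J, ΔU = -34200 J.

289 K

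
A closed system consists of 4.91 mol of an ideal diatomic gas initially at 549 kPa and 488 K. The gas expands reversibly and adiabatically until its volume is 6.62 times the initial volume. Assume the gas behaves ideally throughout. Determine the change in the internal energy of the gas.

V₁ = nRT₁/P₁ = 4.91×8.314×488/549 = 36.3 L.
Adiabatic: TV^(γ−1) = const ⇒ T₂ = 488×(0.151)^0.400 = 229 K; PV^γ = const ⇒ P₂ = 38.9 kPa.
For an ideal gas ΔU = nCvΔT with Cv = (5/2)R = 20.8 J/(mol·K).
ΔU = 4.91×20.8×(229−488) = -26400 J.

-26400 J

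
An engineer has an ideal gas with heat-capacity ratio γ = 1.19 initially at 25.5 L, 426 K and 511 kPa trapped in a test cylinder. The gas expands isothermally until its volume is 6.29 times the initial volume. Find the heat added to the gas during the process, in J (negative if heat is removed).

24000 J

n = P₁V₁/(RT₁) = 511×25.5/(8.314×426) = 3.68 mol.
Isothermal: T stays 426 K; PV = const ⇒ V₂ = 160 L, P₂ = 81.2 kPa.
ΔU = 0 (ideal gas, T constant).
W = nRT ln(V₂/V₁) = 3.68×8.314×426×ln(6.29) = 24000 J.
Q = ΔU + W = 24000 J.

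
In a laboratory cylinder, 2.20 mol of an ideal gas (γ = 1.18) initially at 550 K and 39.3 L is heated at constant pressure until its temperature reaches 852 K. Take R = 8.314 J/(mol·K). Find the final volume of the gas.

60.9 L

P₁ = nRT₁/V₁ = 2.20×8.314×550/39.3 = 256 kPa.
Isobaric: P stays 256 kPa; V/T = const ⇒ T₂ = 852 K, V₂ = 60.9 L.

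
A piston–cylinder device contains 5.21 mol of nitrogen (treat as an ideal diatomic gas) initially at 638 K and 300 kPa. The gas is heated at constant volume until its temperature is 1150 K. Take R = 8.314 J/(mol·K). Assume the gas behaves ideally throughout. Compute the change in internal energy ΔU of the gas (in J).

55400 J

V₁ = nRT₁/P₁ = 5.21×8.314×638/300 = 92.1 L.
Isochoric: V stays 92.1 L; P/T = const ⇒ T₂ = 1150 K, P₂ = 541 kPa.
For an ideal gas ΔU = nCvΔT with Cv = (5/2)R = 20.8 J/(mol·K).
ΔU = 5.21×20.8×(1150−638) = 55400 J.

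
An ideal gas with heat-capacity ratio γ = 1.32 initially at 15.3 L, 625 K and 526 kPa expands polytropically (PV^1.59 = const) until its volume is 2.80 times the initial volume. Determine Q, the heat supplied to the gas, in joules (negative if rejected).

-5240 J

n = P₁V₁/(RT₁) = 526×15.3/(8.314×625) = 1.55 mol.
Polytropic n=1.59: T₂ = T₁(V₁/V₂)^(n−1) = 625×(0.357)^0.59 = 340 K; P₂ = P₁(V₁/V₂)^n = 102 kPa.
W = (P₁V₁−P₂V₂)/(n−1) = (526×15.3−102×42.8)/0.59 = 6210 J.
ΔU = nCvΔT = 1.55×26.0×(340−625) = -11400 J.
Q = ΔU + W = -5240 J.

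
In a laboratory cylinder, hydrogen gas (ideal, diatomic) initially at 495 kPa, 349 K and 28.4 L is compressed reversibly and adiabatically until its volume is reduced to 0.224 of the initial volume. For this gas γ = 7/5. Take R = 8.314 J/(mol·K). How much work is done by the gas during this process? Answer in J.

-28800 J

n = P₁V₁/(RT₁) = 495×28.4/(8.314×349) = 4.84 mol.
Adiabatic: TV^(γ−1) = const ⇒ T₂ = 349×(4.46)^0.400 = 635 K; PV^γ = const ⇒ P₂ = 4020 kPa.
ΔU = nCvΔT = 4.84×20.8×(635−349) = 28800 J.
Q = 0 for an adiabatic process, so W = −ΔU = -28800 J.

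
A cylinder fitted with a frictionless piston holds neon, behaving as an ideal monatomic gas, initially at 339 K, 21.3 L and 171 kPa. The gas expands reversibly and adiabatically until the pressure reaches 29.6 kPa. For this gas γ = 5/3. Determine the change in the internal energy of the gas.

-2750 J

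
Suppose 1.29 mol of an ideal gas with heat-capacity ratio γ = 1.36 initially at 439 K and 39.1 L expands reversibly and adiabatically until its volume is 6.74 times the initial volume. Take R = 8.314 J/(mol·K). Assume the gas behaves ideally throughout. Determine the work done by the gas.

6500 J

P₁ = nRT₁/V₁ = 1.29×8.314×439/39.1 = 120 kPa.
Adiabatic: TV^(γ−1) = const ⇒ T₂ = 439×(0.148)^0.360 = 221 K; PV^γ = const ⇒ P₂ = 8.99 kPa.
ΔU = nCvΔT = 1.29×23.1×(221−439) = -6500 J.
Q = 0 for an adiabatic process, so W = −ΔU = 6500 J.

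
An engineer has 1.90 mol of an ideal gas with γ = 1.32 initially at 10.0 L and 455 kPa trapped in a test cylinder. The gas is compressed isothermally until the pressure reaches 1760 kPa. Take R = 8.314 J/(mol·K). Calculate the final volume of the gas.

2.59 L

T₁ = P₁V₁/(nR) = 455×10.0/(1.90×8.314) = 288 K.
Isothermal: T stays 288 K; PV = const ⇒ V₂ = 2.59 L, P₂ = 1760 kPa.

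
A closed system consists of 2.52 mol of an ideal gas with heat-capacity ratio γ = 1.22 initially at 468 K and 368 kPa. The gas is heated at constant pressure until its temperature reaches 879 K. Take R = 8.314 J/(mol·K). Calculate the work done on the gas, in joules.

V₁ = nRT₁/P₁ = 2.52×8.314×468/368 = 26.6 L.
Isobaric: P stays 368 kPa; V/T = const ⇒ T₂ = 879 K, V₂ = 50.0 L.
W = PΔV = 368×(50.0−26.6) kPa·L = 8610 J.
Work done on the gas = −W_by = -8610 J.

-8610 J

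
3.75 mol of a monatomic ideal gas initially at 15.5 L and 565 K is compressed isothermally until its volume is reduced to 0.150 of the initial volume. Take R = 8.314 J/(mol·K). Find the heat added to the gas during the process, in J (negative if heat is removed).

-33400 J

P₁ = nRT₁/V₁ = 3.75×8.314×565/15.5 = 1140 kPa.
Isothermal: T stays 565 K; PV = const ⇒ V₂ = 2.32 L, P₂ = 7580 kPa.
ΔU = 0 (ideal gas, T constant).
W = nRT ln(V₂/V₁) = 3.75×8.314×565×ln(0.150) = -33400 J.
Q = ΔU + W = -33400 J.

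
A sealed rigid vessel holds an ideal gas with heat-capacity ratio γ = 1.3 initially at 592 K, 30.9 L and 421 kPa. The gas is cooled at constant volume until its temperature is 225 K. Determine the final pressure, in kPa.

Isochoric: V stays 30.9 L; P/T = const ⇒ T₂ = 225 K, P₂ = 160 kPa.

160 kPa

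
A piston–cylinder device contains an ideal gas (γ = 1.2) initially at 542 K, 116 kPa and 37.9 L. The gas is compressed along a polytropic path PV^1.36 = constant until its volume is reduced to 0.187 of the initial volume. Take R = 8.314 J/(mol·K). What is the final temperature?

Polytropic n=1.36: T₂ = T₁(V₁/V₂)^(n−1) = 542×(5.35)^0.36 = 991 K; P₂ = P₁(V₁/V₂)^n = 1130 kPa.

991 K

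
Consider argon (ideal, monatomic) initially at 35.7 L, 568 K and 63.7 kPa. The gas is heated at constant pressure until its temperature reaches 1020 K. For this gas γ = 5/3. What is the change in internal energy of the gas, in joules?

n = P₁V₁/(RT₁) = 63.7×35.7/(8.314×568) = 0.482 mol.
Isobaric: P stays 63.7 kPa; V/T = const ⇒ T₂ = 1020 K, V₂ = 64.1 L.
For an ideal gas ΔU = nCvΔT with Cv = (3/2)R = 12.5 J/(mol·K).
ΔU = 0.482×12.5×(1020−568) = 2710 J.

2710 J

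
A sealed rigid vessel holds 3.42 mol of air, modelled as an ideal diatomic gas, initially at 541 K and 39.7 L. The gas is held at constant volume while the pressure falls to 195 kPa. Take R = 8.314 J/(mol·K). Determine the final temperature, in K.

P₁ = nRT₁/V₁ = 3.42×8.314×541/39.7 = 387 kPa.
Isochoric: V stays 39.7 L; P/T = const ⇒ T₂ = 272 K, P₂ = 195 kPa.

272 K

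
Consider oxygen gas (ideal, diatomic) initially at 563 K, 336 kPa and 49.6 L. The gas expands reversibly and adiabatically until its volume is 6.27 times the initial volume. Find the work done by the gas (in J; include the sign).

21700 J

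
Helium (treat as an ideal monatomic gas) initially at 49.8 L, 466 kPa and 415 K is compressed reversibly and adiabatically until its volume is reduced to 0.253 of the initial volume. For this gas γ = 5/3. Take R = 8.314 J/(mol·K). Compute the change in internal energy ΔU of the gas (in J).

n = P₁V₁/(RT₁) = 466×49.8/(8.314×415) = 6.73 mol.
Adiabatic: TV^(γ−1) = const ⇒ T₂ = 415×(3.95)^0.667 = 1040 K; PV^γ = const ⇒ P₂ = 4600 kPa.
For an ideal gas ΔU = nCvΔT with Cv = (3/2)R = 12.5 J/(mol·K).
ΔU = 6.73×12.5×(1040−415) = 52200 J.

52200 J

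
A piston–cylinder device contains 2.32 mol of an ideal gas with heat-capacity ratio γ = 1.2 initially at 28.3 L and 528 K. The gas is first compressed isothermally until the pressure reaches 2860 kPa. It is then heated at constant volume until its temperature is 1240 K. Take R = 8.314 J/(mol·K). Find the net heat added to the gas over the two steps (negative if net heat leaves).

P₁ = nRT₁/V₁ = 2.32×8.314×528/28.3 = 360 kPa.
Step 1 — Isothermal: T stays 528 K; PV = const ⇒ V₂ = 3.56 L, P₂ = 2860 kPa.
ΔU = 0 (ideal gas, T constant).
W = nRT ln(V₂/V₁) = 2.32×8.314×528×ln(0.126) = -21100 J.
Q = ΔU + W = -21100 J.
State after step 1: P = 2860 kPa, V = 3.56 L, T = 528 K.
Step 2 — Isochoric: V stays 3.56 L; P/T = const ⇒ T₂ = 1240 K, P₂ = 6720 kPa.
W = 0 (no volume change).
ΔU = nCvΔT = 2.32×41.6×(1240−528) = 68700 J.
Q = ΔU = 68700 J.
Net over both steps: W = -21100 J, Q = 47600 J, ΔU = 68700 J.

47600 J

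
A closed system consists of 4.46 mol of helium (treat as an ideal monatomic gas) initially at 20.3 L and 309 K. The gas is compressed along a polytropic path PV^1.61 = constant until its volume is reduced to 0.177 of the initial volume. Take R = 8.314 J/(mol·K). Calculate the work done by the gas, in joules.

-35200 J

P₁ = nRT₁/V₁ = 4.46×8.314×309/20.3 = 564 kPa.
Polytropic n=1.61: T₂ = T₁(V₁/V₂)^(n−1) = 309×(5.65)^0.61 = 889 K; P₂ = P₁(V₁/V₂)^n = 9170 kPa.
W = (P₁V₁−P₂V₂)/(n−1) = (564×20.3−9170×3.59)/0.61 = -35200 J.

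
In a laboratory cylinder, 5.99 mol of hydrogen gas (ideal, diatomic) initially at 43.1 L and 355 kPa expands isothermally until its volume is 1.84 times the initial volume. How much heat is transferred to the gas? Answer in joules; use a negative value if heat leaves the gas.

9330 J

T₁ = P₁V₁/(nR) = 355×43.1/(5.99×8.314) = 307 K.
Isothermal: T stays 307 K; PV = const ⇒ V₂ = 79.3 L, P₂ = 193 kPa.
ΔU = 0 (ideal gas, T constant).
W = nRT ln(V₂/V₁) = 5.99×8.314×307×ln(1.84) = 9330 J.
Q = ΔU + W = 9330 J.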